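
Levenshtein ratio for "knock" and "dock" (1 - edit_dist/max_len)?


Word 1: "knock" (length 5)
Word 2: "dock" (length 4)
One optimal edit sequence:
  1. delete 'k'  (+1)
  2. substitute 'n' -> 'd'  (+1)
  3. keep 'o'
  4. keep 'c'
  5. keep 'k'
Edit distance = 2
Max length = max(5, 4) = 5
Similarity = 1 - 2/5
= 0.6000


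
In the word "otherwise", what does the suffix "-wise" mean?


Suffix: -wise
Example: otherwise = other + -wise
Meaning = in the manner of


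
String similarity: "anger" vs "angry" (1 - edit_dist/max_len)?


Word 1: "anger" (length 5)
Word 2: "angry" (length 5)
One optimal edit sequence:
  1. keep 'a'
  2. keep 'n'
  3. keep 'g'
  4. substitute 'e' -> 'r'  (+1)
  5. substitute 'r' -> 'y'  (+1)
Edit distance = 2
Max length = max(5, 5) = 5
Similarity = 1 - 2/5
= 0.6000


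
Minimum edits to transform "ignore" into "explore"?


Word 1: "ignore" (length 6)
Word 2: "explore" (length 7)
One optimal edit sequence (insert/delete/substitute each cost 1):
  1. insert 'e'  (+1)
  2. substitute 'i' -> 'x'  (+1)
  3. substitute 'g' -> 'p'  (+1)
  4. substitute 'n' -> 'l'  (+1)
  5. keep 'o'
  6. keep 'r'
  7. keep 'e'
Total edit operations: 4
Edit distance = 4


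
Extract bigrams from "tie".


Word: "tie" (length 3)
Number of bigrams = 3 - 2 + 1 = 2
  Position 0: "ti"
  Position 1: "ie"
Bigrams = "ti", "ie"


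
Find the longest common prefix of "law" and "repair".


Word 1: "law"
Word 2: "repair"
Comparing from start:
  Pos 0: 'l' != 'r' (stop)
LCP = "" (length 0)


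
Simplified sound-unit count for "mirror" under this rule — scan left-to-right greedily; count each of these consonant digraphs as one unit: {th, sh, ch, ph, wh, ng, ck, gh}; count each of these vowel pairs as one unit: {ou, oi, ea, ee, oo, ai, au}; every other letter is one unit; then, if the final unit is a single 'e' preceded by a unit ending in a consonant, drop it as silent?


Word: "mirror" (6 letters)
Left-to-right scan:
  [1] 'm' (letter)
  [2] 'i' (letter)
  [3] 'r' (letter)
  [4] 'r' (letter)
  [5] 'o' (letter)
  [6] 'r' (letter)
Units from scan: 6
Sound units = 6 units


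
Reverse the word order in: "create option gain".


Original: "create option gain"
Words (1..n): create | option | gain
Reversed (n..1): gain | option | create
Result = "gain option create"


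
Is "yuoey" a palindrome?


Word: "yuoey"
Reversed: "yeouy"
Forward == Backward? yuoey != yeouy
Palindrome = No


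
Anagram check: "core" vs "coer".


Word 1: "core" → sorted: ceor
Word 2: "coer" → sorted: ceor
Same letters? ceor == ceor
Anagram = Yes


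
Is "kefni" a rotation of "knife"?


Word: "knife", Candidate: "kefni"
Method: check if candidate is substring of word+word
"knifeknife" contains "kefni"? No
Is rotation = No


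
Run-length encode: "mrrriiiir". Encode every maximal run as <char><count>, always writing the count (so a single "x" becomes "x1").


String: "mrrriiiir"
Scanning for consecutive runs:
  'm' x 1
  'r' x 3
  'i' x 4
  'r' x 1
RLE = "m1r3i4r1"


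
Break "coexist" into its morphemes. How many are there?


Word: "coexist"
Morphemes: co- | exist
Each morpheme carries meaning
= 2 morphemes


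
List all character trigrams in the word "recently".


Word: "recently" (length 8)
Number of trigrams = 8 - 3 + 1 = 6
  Position 0: "rec"
  Position 1: "ece"
  Position 2: "cen"
  Position 3: "ent"
  Position 4: "ntl"
  Position 5: "tly"
Trigrams = "rec", "ece", "cen", "ent", "ntl", "tly"


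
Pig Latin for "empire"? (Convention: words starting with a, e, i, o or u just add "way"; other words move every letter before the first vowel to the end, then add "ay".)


Word: "empire"
Starts with vowel → add 'way'
Pig Latin = "empireway"


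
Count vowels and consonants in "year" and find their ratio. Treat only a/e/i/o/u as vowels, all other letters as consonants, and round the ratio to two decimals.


Word: "year"
Vowels (a,e,i,o,u): 2
Consonants: 2
Ratio = 2/2
= 1.00


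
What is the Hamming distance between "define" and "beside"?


Comparing character by character (same length = 6):
  Pos 0: 'd' vs 'b' !=
  Pos 1: 'e' vs 'e' =
  Pos 2: 'f' vs 's' !=
  Pos 3: 'i' vs 'i' =
  Pos 4: 'n' vs 'd' !=
  Pos 5: 'e' vs 'e' =
Hamming distance = 3


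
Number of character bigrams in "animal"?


Word: "animal" (length 6)
Number of 2-grams = length - 2 + 1 = 6 - 2 + 1
= 5


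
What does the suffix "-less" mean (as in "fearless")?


Suffix: -less
As in: fearless -> fear + -less
Meaning = without


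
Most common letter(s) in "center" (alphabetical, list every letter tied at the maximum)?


Word: "center"
Letter counts:
  'c': 1
  'e': 2
  'n': 1
  'r': 1
  't': 1
Maximum count = 2
Most frequent = 'e' (2 times each)


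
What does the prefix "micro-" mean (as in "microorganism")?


Prefix: micro-
As in: microorganism -> micro- + organism
Meaning = small


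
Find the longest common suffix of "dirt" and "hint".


Word 1: "dirt"
Word 2: "hint"
Comparing from end:
  Pos -1: 't' == 't'
  Pos -2: 'r' != 'n' (stop)
LCS = "t" (length 1)


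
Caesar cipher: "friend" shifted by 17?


Word: "friend"
Shift: 17
Each letter → (letter + shift) mod 26:
  'f' (5) + 17 = 22 → 'w'
  'r' (17) + 17 = 8 → 'i'
  'i' (8) + 17 = 25 → 'z'
  'e' (4) + 17 = 21 → 'v'
  'n' (13) + 17 = 4 → 'e'
  'd' (3) + 17 = 20 → 'u'
Result = "wizveu"


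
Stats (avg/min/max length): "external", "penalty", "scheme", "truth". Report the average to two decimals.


Lengths: "external"=8, "penalty"=7, "scheme"=6, "truth"=5
Sum = 26, Count = 4
Average = 26/4 = 6.50
= avg=6.50, min=5, max=8


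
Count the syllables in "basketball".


Word: "basketball"
Syllable breakdown: bas · ket · ball
Counting: 3 parts
= 3 syllables


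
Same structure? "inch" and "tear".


Pattern of "inch": [0, 1, 2, 3]
Pattern of "tear": [0, 1, 2, 3]
Patterns match
Same pattern = Yes


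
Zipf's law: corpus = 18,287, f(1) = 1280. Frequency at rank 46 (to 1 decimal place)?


Zipf's law: f(r) = f(1) / r
f(1) = 1280
f(46) = 1280 / 46
= 27.8 occurrences


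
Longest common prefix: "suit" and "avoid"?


Word 1: "suit"
Word 2: "avoid"
Comparing from start:
  Pos 0: 's' != 'a' (stop)
LCP = "" (length 0)


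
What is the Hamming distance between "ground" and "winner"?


Comparing character by character (same length = 6):
  Pos 0: 'g' vs 'w' !=
  Pos 1: 'r' vs 'i' !=
  Pos 2: 'o' vs 'n' !=
  Pos 3: 'u' vs 'n' !=
  Pos 4: 'n' vs 'e' !=
  Pos 5: 'd' vs 'r' !=
Hamming distance = 6


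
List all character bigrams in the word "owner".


Word: "owner" (length 5)
Number of bigrams = 5 - 2 + 1 = 4
  Position 0: "ow"
  Position 1: "wn"
  Position 2: "ne"
  Position 3: "er"
Bigrams = "ow", "wn", "ne", "er"


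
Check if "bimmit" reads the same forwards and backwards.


Word: "bimmit"
Reversed: "timmib"
Forward == Backward? bimmit != timmib
Palindrome = No


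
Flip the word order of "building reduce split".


Original: "building reduce split"
Words (1..n): building | reduce | split
Reversed (n..1): split | reduce | building
Result = "split reduce building"


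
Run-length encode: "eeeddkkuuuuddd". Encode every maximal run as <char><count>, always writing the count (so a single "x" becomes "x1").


String: "eeeddkkuuuuddd"
Scanning for consecutive runs:
  'e' x 3
  'd' x 2
  'k' x 2
  'u' x 4
  'd' x 3
RLE = "e3d2k2u4d3"


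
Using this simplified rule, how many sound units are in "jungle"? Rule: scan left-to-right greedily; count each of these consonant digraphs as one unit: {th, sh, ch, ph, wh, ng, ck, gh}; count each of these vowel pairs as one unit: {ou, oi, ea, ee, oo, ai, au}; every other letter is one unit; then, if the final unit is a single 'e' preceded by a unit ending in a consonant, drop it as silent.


Word: "jungle" (6 letters)
Left-to-right scan:
  1. 'j' (letter)
  2. 'u' (letter)
  3. 'ng' (digraph)
  4. 'l' (letter)
  5. 'e' (letter)
Units from scan: 5
Final unit is 'e' after a consonant -> drop as silent (-1)
Sound units = 4 units


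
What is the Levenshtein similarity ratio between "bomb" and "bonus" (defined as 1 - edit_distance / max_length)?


Word 1: "bomb" (length 4)
Word 2: "bonus" (length 5)
One optimal edit sequence:
  1. keep 'b'
  2. keep 'o'
  3. insert 'n'  (+1)
  4. substitute 'm' -> 'u'  (+1)
  5. substitute 'b' -> 's'  (+1)
Edit distance = 3
Max length = max(4, 5) = 5
Similarity = 1 - 3/5
= 0.4000


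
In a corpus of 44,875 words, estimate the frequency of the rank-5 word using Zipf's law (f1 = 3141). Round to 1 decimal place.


Zipf's law: f(r) = f(1) / r
f(1) = 3141
f(5) = 3141 / 5
= 628.2 occurrences


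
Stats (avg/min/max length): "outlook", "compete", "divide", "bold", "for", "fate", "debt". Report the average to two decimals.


Lengths: "outlook"=7, "compete"=7, "divide"=6, "bold"=4, "for"=3, "fate"=4, "debt"=4
Sum = 35, Count = 7
Average = 35/7 = 5.00
= avg=5.00, min=3, max=7


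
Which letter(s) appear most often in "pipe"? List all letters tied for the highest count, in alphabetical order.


Word: "pipe"
Letter counts:
  'e': 1
  'i': 1
  'p': 2
Maximum count = 2
Most frequent = 'p' (2 times each)


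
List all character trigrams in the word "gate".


Word: "gate" (length 4)
Number of trigrams = 4 - 3 + 1 = 2
  Position 0: "gat"
  Position 1: "ate"
Trigrams = "gat", "ate"


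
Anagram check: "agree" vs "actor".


Word 1: "agree" → sorted: aeegr
Word 2: "actor" → sorted: acort
Same letters? aeegr != acort
Anagram = No


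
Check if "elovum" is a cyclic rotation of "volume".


Word: "volume", Candidate: "elovum"
Method: check if candidate is substring of word+word
"volumevolume" contains "elovum"? No
Is rotation = No


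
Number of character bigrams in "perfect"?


Word: "perfect" (length 7)
Number of 2-grams = length - 2 + 1 = 7 - 2 + 1
= 6


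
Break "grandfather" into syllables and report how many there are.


Word: "grandfather"
Syllable breakdown: grand / fa / ther
Counting: 3 parts
= 3 syllables


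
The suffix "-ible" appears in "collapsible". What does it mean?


Suffix: -ible
As in: collapsible -> collapse + -ible, with a spelling change
Meaning = capable of


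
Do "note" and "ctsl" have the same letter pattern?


Pattern of "note": [0, 1, 2, 3]
Pattern of "ctsl": [0, 1, 2, 3]
Patterns match
Same pattern = Yes


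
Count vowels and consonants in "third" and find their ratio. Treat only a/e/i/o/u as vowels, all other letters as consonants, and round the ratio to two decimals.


Word: "third"
Vowels (a,e,i,o,u): 1
Consonants: 4
Ratio = 1/4
= 0.25


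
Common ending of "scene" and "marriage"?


Word 1: "scene"
Word 2: "marriage"
Comparing from end:
  Pos -1: 'e' == 'e'
  Pos -2: 'n' != 'g' (stop)
LCS = "e" (length 1)


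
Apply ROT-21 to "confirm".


Word: "confirm"
Shift: 21
Each letter → (letter + shift) mod 26:
  'c' (2) + 21 = 23 → 'x'
  'o' (14) + 21 = 9 → 'j'
  'n' (13) + 21 = 8 → 'i'
  'f' (5) + 21 = 0 → 'a'
  'i' (8) + 21 = 3 → 'd'
  'r' (17) + 21 = 12 → 'm'
  'm' (12) + 21 = 7 → 'h'
Result = "xjiadmh"


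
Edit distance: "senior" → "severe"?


Word 1: "senior" (length 6)
Word 2: "severe" (length 6)
One optimal edit sequence (insert/delete/substitute each cost 1):
  1. keep 's'
  2. keep 'e'
  3. substitute 'n' -> 'v'  (+1)
  4. substitute 'i' -> 'e'  (+1)
  5. substitute 'o' -> 'r'  (+1)
  6. substitute 'r' -> 'e'  (+1)
Total edit operations: 4
Edit distance = 4


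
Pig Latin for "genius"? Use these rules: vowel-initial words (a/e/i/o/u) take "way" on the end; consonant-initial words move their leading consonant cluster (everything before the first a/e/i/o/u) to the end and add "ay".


Word: "genius"
Starts with consonant(s) → move to end, add 'ay'
Consonant cluster: "g"
Pig Latin = "eniusgay"


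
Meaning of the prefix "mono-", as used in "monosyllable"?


Prefix: mono-
As in: monosyllable -> mono- + syllable
Meaning = one


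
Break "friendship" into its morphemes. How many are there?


Word: "friendship"
Morphemes: friend | -ship
Each morpheme carries meaning
= 2 morphemes


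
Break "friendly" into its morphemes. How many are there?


Word: "friendly"
Morphemes: friend + -ly
Each morpheme carries meaning
= 2 morphemes


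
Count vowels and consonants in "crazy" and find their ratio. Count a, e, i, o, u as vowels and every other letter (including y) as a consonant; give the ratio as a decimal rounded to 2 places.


Word: "crazy"
Vowels (a,e,i,o,u): 1
Consonants: 4
Ratio = 1/4
= 0.25


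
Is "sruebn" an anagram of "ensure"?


Word 1: "ensure" → sorted: eenrsu
Word 2: "sruebn" → sorted: benrsu
Same letters? eenrsu != benrsu
Anagram = No


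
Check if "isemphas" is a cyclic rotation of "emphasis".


Word: "emphasis", Candidate: "isemphas"
Method: check if candidate is substring of word+word
"emphasisemphasis" contains "isemphas"? Yes
Is rotation = Yes


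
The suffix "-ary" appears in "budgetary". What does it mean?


Suffix: -ary
As in: budgetary -> budget + -ary
Meaning = relating to


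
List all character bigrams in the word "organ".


Word: "organ" (length 5)
Number of bigrams = 5 - 2 + 1 = 4
  Position 0: "or"
  Position 1: "rg"
  Position 2: "ga"
  Position 3: "an"
Bigrams = "or", "rg", "ga", "an"


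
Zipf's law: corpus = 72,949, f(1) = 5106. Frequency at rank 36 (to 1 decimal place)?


Zipf's law: f(r) = f(1) / r
f(1) = 5106
f(36) = 5106 / 36
= 141.8 occurrences


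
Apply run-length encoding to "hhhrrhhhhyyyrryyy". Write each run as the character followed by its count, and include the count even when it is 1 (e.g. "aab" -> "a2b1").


String: "hhhrrhhhhyyyrryyy"
Scanning for consecutive runs:
  'h' x 3
  'r' x 2
  'h' x 4
  'y' x 3
  'r' x 2
  'y' x 3
RLE = "h3r2h4y3r2y3"


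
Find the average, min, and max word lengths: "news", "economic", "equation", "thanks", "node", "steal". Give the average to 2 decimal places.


Lengths: "news"=4, "economic"=8, "equation"=8, "thanks"=6, "node"=4, "steal"=5
Sum = 35, Count = 6
Average = 35/6 = 5.83
= avg=5.83, min=4, max=8


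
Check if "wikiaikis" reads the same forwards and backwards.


Word: "wikiaikis"
Reversed: "sikiaikiw"
Forward == Backward? wikiaikis != sikiaikiw
Palindrome = No


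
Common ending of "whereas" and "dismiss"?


Word 1: "whereas"
Word 2: "dismiss"
Comparing from end:
  Pos -1: 's' == 's'
  Pos -2: 'a' != 's' (stop)
LCS = "s" (length 1)


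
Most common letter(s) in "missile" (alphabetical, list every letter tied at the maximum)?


Word: "missile"
Letter counts:
  'e': 1
  'i': 2
  'l': 1
  'm': 1
  's': 2
Maximum count = 2
Most frequent = 'i', 's' (2 times each)


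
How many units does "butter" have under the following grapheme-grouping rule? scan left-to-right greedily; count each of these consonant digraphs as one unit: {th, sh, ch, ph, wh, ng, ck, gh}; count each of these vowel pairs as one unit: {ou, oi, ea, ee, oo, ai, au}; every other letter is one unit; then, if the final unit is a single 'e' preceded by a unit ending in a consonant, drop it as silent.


Word: "butter" (6 letters)
Left-to-right scan:
  (1) 'b' (letter)
  (2) 'u' (letter)
  (3) 't' (letter)
  (4) 't' (letter)
  (5) 'e' (letter)
  (6) 'r' (letter)
Units from scan: 6
Sound units = 6 units


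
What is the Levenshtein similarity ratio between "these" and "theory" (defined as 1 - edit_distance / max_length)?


Word 1: "these" (length 5)
Word 2: "theory" (length 6)
One optimal edit sequence:
  1. keep 't'
  2. keep 'h'
  3. keep 'e'
  4. insert 'o'  (+1)
  5. substitute 's' -> 'r'  (+1)
  6. substitute 'e' -> 'y'  (+1)
Edit distance = 3
Max length = max(5, 6) = 6
Similarity = 1 - 3/6
= 0.5000


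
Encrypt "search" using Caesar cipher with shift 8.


Word: "search"
Shift: 8
Each letter → (letter + shift) mod 26:
  's' (18) + 8 = 0 → 'a'
  'e' (4) + 8 = 12 → 'm'
  'a' (0) + 8 = 8 → 'i'
  'r' (17) + 8 = 25 → 'z'
  'c' (2) + 8 = 10 → 'k'
  'h' (7) + 8 = 15 → 'p'
Result = "amizkp"


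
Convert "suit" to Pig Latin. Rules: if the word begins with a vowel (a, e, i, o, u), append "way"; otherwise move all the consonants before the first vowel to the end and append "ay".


Word: "suit"
Starts with consonant(s) → move to end, add 'ay'
Consonant cluster: "s"
Pig Latin = "uitsay"


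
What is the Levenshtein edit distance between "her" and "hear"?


Word 1: "her" (length 3)
Word 2: "hear" (length 4)
One optimal edit sequence (insert/delete/substitute each cost 1):
  1. keep 'h'
  2. keep 'e'
  3. insert 'a'  (+1)
  4. keep 'r'
Total edit operations: 1
Edit distance = 1


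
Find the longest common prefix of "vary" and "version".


Word 1: "vary"
Word 2: "version"
Comparing from start:
  Pos 0: 'v' == 'v'
  Pos 1: 'a' != 'e' (stop)
LCP = "v" (length 1)


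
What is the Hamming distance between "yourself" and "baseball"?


Comparing character by character (same length = 8):
  Pos 0: 'y' vs 'b' !=
  Pos 1: 'o' vs 'a' !=
  Pos 2: 'u' vs 's' !=
  Pos 3: 'r' vs 'e' !=
  Pos 4: 's' vs 'b' !=
  Pos 5: 'e' vs 'a' !=
  Pos 6: 'l' vs 'l' =
  Pos 7: 'f' vs 'l' !=
Hamming distance = 7


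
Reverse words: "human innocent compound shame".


Original: "human innocent compound shame"
Words (1..n): human | innocent | compound | shame
Reversed (n..1): shame | compound | innocent | human
Result = "shame compound innocent human"


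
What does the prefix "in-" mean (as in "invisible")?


Prefix: in-
Example: invisible (in- + visible)
Meaning = not / into


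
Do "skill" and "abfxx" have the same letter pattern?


Pattern of "skill": [0, 1, 2, 3, 3]
Pattern of "abfxx": [0, 1, 2, 3, 3]
Patterns match
Same pattern = Yes


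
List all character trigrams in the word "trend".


Word: "trend" (length 5)
Number of trigrams = 5 - 3 + 1 = 3
  Position 0: "tre"
  Position 1: "ren"
  Position 2: "end"
Trigrams = "tre", "ren", "end"


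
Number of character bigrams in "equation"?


Word: "equation" (length 8)
Number of 2-grams = length - 2 + 1 = 8 - 2 + 1
= 7


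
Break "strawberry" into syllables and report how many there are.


Word: "strawberry"
Syllable breakdown: straw-ber-ry
Counting: 3 parts
= 3 syllables


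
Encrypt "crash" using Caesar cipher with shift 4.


Word: "crash"
Shift: 4
Each letter → (letter + shift) mod 26:
  'c' (2) + 4 = 6 → 'g'
  'r' (17) + 4 = 21 → 'v'
  'a' (0) + 4 = 4 → 'e'
  's' (18) + 4 = 22 → 'w'
  'h' (7) + 4 = 11 → 'l'
Result = "gvewl"


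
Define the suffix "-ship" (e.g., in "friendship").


Suffix: -ship
As in: friendship -> friend + -ship
Meaning = state / position


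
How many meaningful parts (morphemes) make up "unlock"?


Word: "unlock"
Morphemes: un- / lock
Each morpheme carries meaning
= 2 morphemes


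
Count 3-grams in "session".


Word: "session" (length 7)
Number of 3-grams = length - 3 + 1 = 7 - 3 + 1
= 5


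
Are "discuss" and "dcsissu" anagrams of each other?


Word 1: "discuss" → sorted: cdisssu
Word 2: "dcsissu" → sorted: cdisssu
Same letters? cdisssu == cdisssu
Anagram = Yes


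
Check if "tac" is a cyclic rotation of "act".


Word: "act", Candidate: "tac"
Method: check if candidate is substring of word+word
"actact" contains "tac"? Yes
Is rotation = Yes


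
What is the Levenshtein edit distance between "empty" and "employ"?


Word 1: "empty" (length 5)
Word 2: "employ" (length 6)
One optimal edit sequence (insert/delete/substitute each cost 1):
  1. keep 'e'
  2. keep 'm'
  3. keep 'p'
  4. insert 'l'  (+1)
  5. substitute 't' -> 'o'  (+1)
  6. keep 'y'
Total edit operations: 2
Edit distance = 2


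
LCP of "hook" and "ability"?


Word 1: "hook"
Word 2: "ability"
Comparing from start:
  Pos 0: 'h' != 'a' (stop)
LCP = "" (length 0)


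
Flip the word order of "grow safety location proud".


Original: "grow safety location proud"
Words (1..n): grow | safety | location | proud
Reversed (n..1): proud | location | safety | grow
Result = "proud location safety grow"


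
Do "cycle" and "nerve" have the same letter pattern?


Pattern of "cycle": [0, 1, 0, 2, 3]
Pattern of "nerve": [0, 1, 2, 3, 1]
Patterns do not match
Same pattern = No


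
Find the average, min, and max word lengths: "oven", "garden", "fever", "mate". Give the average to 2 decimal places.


Lengths: "oven"=4, "garden"=6, "fever"=5, "mate"=4
Sum = 19, Count = 4
Average = 19/4 = 4.75
= avg=4.75, min=4, max=6


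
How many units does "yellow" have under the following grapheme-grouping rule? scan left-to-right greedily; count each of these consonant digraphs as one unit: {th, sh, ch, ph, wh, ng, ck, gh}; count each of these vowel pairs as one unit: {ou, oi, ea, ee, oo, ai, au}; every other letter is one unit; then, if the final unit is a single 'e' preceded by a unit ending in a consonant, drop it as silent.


Word: "yellow" (6 letters)
Left-to-right scan:
  [1] 'y' (letter)
  [2] 'e' (letter)
  [3] 'l' (letter)
  [4] 'l' (letter)
  [5] 'o' (letter)
  [6] 'w' (letter)
Units from scan: 6
Sound units = 6 units


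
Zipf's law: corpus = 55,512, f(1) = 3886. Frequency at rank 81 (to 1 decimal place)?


Zipf's law: f(r) = f(1) / r
f(1) = 3886
f(81) = 3886 / 81
= 48.0 occurrences


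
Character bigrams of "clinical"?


Word: "clinical" (length 8)
Number of bigrams = 8 - 2 + 1 = 7
  Position 0: "cl"
  Position 1: "li"
  Position 2: "in"
  Position 3: "ni"
  Position 4: "ic"
  Position 5: "ca"
  Position 6: "al"
Bigrams = "cl", "li", "in", "ni", "ic", "ca", "al"


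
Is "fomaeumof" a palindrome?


Word: "fomaeumof"
Reversed: "fomueamof"
Forward == Backward? fomaeumof != fomueamof
Palindrome = No


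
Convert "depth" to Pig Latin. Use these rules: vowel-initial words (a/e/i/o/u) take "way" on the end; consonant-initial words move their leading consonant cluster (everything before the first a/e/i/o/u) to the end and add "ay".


Word: "depth"
Starts with consonant(s) → move to end, add 'ay'
Consonant cluster: "d"
Pig Latin = "epthday"


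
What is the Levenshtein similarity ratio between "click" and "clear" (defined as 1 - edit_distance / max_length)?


Word 1: "click" (length 5)
Word 2: "clear" (length 5)
One optimal edit sequence:
  1. keep 'c'
  2. keep 'l'
  3. substitute 'i' -> 'e'  (+1)
  4. substitute 'c' -> 'a'  (+1)
  5. substitute 'k' -> 'r'  (+1)
Edit distance = 3
Max length = max(5, 5) = 5
Similarity = 1 - 3/5
= 0.4000


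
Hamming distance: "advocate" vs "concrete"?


Comparing character by character (same length = 8):
  Pos 0: 'a' vs 'c' !=
  Pos 1: 'd' vs 'o' !=
  Pos 2: 'v' vs 'n' !=
  Pos 3: 'o' vs 'c' !=
  Pos 4: 'c' vs 'r' !=
  Pos 5: 'a' vs 'e' !=
  Pos 6: 't' vs 't' =
  Pos 7: 'e' vs 'e' =
Hamming distance = 6


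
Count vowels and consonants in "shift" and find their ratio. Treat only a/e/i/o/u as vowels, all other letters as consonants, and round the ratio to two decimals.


Word: "shift"
Vowels (a,e,i,o,u): 1
Consonants: 4
Ratio = 1/4
= 0.25


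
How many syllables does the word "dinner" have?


Word: "dinner"
Syllable breakdown: din-ner
Counting: 2 parts
= 2 syllables


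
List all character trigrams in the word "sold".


Word: "sold" (length 4)
Number of trigrams = 4 - 3 + 1 = 2
  Position 0: "sol"
  Position 1: "old"
Trigrams = "sol", "old"


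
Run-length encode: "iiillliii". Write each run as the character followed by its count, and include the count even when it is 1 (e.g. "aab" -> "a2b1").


String: "iiillliii"
Scanning for consecutive runs:
  'i' x 3
  'l' x 3
  'i' x 3
RLE = "i3l3i3"


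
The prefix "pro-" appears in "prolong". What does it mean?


Prefix: pro-
Example: prolong (pro- + long)
Meaning = forward / in favor of


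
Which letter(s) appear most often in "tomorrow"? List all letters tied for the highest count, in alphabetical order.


Word: "tomorrow"
Letter counts:
  'm': 1
  'o': 3
  'r': 2
  't': 1
  'w': 1
Maximum count = 3
Most frequent = 'o' (3 times each)


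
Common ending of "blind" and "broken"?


Word 1: "blind"
Word 2: "broken"
Comparing from end:
  Pos -1: 'd' != 'n' (stop)
LCS = "" (length 0)


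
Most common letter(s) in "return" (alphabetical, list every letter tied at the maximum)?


Word: "return"
Letter counts:
  'e': 1
  'n': 1
  'r': 2
  't': 1
  'u': 1
Maximum count = 2
Most frequent = 'r' (2 times each)


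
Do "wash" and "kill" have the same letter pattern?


Pattern of "wash": [0, 1, 2, 3]
Pattern of "kill": [0, 1, 2, 2]
Patterns do not match
Same pattern = No


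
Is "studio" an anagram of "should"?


Word 1: "should" → sorted: dhlosu
Word 2: "studio" → sorted: diostu
Same letters? dhlosu != diostu
Anagram = No


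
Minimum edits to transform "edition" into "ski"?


Word 1: "edition" (length 7)
Word 2: "ski" (length 3)
One optimal edit sequence (insert/delete/substitute each cost 1):
  1. delete 'e'  (+1)
  2. delete 'd'  (+1)
  3. substitute 'i' -> 's'  (+1)
  4. substitute 't' -> 'k'  (+1)
  5. keep 'i'
  6. delete 'o'  (+1)
  7. delete 'n'  (+1)
Total edit operations: 6
Edit distance = 6


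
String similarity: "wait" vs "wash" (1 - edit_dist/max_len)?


Word 1: "wait" (length 4)
Word 2: "wash" (length 4)
One optimal edit sequence:
  1. keep 'w'
  2. keep 'a'
  3. substitute 'i' -> 's'  (+1)
  4. substitute 't' -> 'h'  (+1)
Edit distance = 2
Max length = max(4, 4) = 4
Similarity = 1 - 2/4
= 0.5000


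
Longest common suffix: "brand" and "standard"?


Word 1: "brand"
Word 2: "standard"
Comparing from end:
  Pos -1: 'd' == 'd'
  Pos -2: 'n' != 'r' (stop)
LCS = "d" (length 1)


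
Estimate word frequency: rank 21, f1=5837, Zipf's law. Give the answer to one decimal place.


Zipf's law: f(r) = f(1) / r
f(1) = 5837
f(21) = 5837 / 21
= 278.0 occurrences


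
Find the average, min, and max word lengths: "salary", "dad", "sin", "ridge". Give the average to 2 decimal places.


Lengths: "salary"=6, "dad"=3, "sin"=3, "ridge"=5
Sum = 17, Count = 4
Average = 17/4 = 4.25
= avg=4.25, min=3, max=6


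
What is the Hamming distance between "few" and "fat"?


Comparing character by character (same length = 3):
  Pos 0: 'f' vs 'f' =
  Pos 1: 'e' vs 'a' !=
  Pos 2: 'w' vs 't' !=
Hamming distance = 2


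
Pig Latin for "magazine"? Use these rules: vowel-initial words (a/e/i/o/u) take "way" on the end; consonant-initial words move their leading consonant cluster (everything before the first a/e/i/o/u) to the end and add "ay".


Word: "magazine"
Starts with consonant(s) → move to end, add 'ay'
Consonant cluster: "m"
Pig Latin = "agazinemay"


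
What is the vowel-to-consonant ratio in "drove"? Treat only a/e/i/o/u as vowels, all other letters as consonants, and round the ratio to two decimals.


Word: "drove"
Vowels (a,e,i,o,u): 2
Consonants: 3
Ratio = 2/3
= 0.67


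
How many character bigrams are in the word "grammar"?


Word: "grammar" (length 7)
Number of 2-grams = length - 2 + 1 = 7 - 2 + 1
= 6


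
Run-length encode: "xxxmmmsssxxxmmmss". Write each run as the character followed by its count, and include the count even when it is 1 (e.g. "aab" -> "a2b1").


String: "xxxmmmsssxxxmmmss"
Scanning for consecutive runs:
  'x' x 3
  'm' x 3
  's' x 3
  'x' x 3
  'm' x 3
  's' x 2
RLE = "x3m3s3x3m3s2"


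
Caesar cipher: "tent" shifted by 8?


Word: "tent"
Shift: 8
Each letter → (letter + shift) mod 26:
  't' (19) + 8 = 1 → 'b'
  'e' (4) + 8 = 12 → 'm'
  'n' (13) + 8 = 21 → 'v'
  't' (19) + 8 = 1 → 'b'
Result = "bmvb"


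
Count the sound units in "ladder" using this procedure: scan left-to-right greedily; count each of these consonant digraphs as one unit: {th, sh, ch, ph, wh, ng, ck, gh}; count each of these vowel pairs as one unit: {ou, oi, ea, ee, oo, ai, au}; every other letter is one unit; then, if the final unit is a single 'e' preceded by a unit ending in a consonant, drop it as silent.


Word: "ladder" (6 letters)
Left-to-right scan:
  1. 'l' (letter)
  2. 'a' (letter)
  3. 'd' (letter)
  4. 'd' (letter)
  5. 'e' (letter)
  6. 'r' (letter)
Units from scan: 6
Sound units = 6 units


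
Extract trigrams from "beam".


Word: "beam" (length 4)
Number of trigrams = 4 - 3 + 1 = 2
  Position 0: "bea"
  Position 1: "eam"
Trigrams = "bea", "eam"


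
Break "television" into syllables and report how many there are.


Word: "television"
Syllable breakdown: tel · e · vi · sion
Counting: 4 parts
= 4 syllables


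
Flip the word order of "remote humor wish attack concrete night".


Original: "remote humor wish attack concrete night"
Words (1..n): remote | humor | wish | attack | concrete | night
Reversed (n..1): night | concrete | attack | wish | humor | remote
Result = "night concrete attack wish humor remote"


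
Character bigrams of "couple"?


Word: "couple" (length 6)
Number of bigrams = 6 - 2 + 1 = 5
  Position 0: "co"
  Position 1: "ou"
  Position 2: "up"
  Position 3: "pl"
  Position 4: "le"
Bigrams = "co", "ou", "up", "pl", "le"


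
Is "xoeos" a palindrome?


Word: "xoeos"
Reversed: "soeox"
Forward == Backward? xoeos != soeox
Palindrome = No


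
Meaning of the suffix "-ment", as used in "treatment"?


Suffix: -ment
Example: treatment = treat + -ment
Meaning = result of action


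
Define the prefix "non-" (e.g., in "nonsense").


Prefix: non-
Example: nonsense = non- + sense
Meaning = not


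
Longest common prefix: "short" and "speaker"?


Word 1: "short"
Word 2: "speaker"
Comparing from start:
  Pos 0: 's' == 's'
  Pos 1: 'h' != 'p' (stop)
LCP = "s" (length 1)


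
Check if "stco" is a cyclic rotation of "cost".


Word: "cost", Candidate: "stco"
Method: check if candidate is substring of word+word
"costcost" contains "stco"? Yes
Is rotation = Yes


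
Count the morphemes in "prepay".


Word: "prepay"
Morphemes: pre- / pay
Each morpheme carries meaning
= 2 morphemes


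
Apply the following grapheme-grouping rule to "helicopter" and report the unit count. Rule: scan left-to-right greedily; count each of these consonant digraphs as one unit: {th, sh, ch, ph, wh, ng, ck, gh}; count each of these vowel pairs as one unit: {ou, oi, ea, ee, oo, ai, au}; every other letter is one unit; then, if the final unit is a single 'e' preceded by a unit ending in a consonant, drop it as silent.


Word: "helicopter" (10 letters)
Left-to-right scan:
  [1] 'h' (letter)
  [2] 'e' (letter)
  [3] 'l' (letter)
  [4] 'i' (letter)
  [5] 'c' (letter)
  [6] 'o' (letter)
  [7] 'p' (letter)
  [8] 't' (letter)
  [9] 'e' (letter)
  [10] 'r' (letter)
Units from scan: 10
Sound units = 10 units


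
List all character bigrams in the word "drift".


Word: "drift" (length 5)
Number of bigrams = 5 - 2 + 1 = 4
  Position 0: "dr"
  Position 1: "ri"
  Position 2: "if"
  Position 3: "ft"
Bigrams = "dr", "ri", "if", "ft"


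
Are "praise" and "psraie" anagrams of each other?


Word 1: "praise" → sorted: aeiprs
Word 2: "psraie" → sorted: aeiprs
Same letters? aeiprs == aeiprs
Anagram = Yes


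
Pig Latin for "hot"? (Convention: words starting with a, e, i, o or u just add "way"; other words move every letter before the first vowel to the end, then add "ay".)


Word: "hot"
Starts with consonant(s) → move to end, add 'ay'
Consonant cluster: "h"
Pig Latin = "othay"


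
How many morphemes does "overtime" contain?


Word: "overtime"
Morphemes: over- / time
Each morpheme carries meaning
= 2 morphemes


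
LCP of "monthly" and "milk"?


Word 1: "monthly"
Word 2: "milk"
Comparing from start:
  Pos 0: 'm' == 'm'
  Pos 1: 'o' != 'i' (stop)
LCP = "m" (length 1)


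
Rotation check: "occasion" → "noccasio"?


Word: "occasion", Candidate: "noccasio"
Method: check if candidate is substring of word+word
"occasionoccasion" contains "noccasio"? Yes
Is rotation = Yes


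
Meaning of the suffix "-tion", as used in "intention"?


Suffix: -tion
Example: intention (intend + -tion, with a spelling change)
Meaning = act or process


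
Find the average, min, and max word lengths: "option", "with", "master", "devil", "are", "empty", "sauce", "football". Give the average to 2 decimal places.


Lengths: "option"=6, "with"=4, "master"=6, "devil"=5, "are"=3, "empty"=5, "sauce"=5, "football"=8
Sum = 42, Count = 8
Average = 42/8 = 5.25
= avg=5.25, min=3, max=8


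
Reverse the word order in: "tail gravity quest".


Original: "tail gravity quest"
Words (1..n): tail | gravity | quest
Reversed (n..1): quest | gravity | tail
Result = "quest gravity tail"


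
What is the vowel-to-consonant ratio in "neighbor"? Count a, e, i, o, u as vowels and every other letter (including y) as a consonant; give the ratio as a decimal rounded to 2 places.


Word: "neighbor"
Vowels (a,e,i,o,u): 3
Consonants: 5
Ratio = 3/5
= 0.60


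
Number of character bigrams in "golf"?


Word: "golf" (length 4)
Number of 2-grams = length - 2 + 1 = 4 - 2 + 1
= 3


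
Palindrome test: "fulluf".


Word: "fulluf"
Reversed: "fulluf"
Forward == Backward? fulluf == fulluf
Palindrome = Yes


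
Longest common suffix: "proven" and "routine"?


Word 1: "proven"
Word 2: "routine"
Comparing from end:
  Pos -1: 'n' != 'e' (stop)
LCS = "" (length 0)


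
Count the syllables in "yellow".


Word: "yellow"
Syllable breakdown: yel / low
Counting: 2 parts
= 2 syllables


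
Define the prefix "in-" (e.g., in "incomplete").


Prefix: in-
As in: incomplete -> in- + complete
Meaning = not / into


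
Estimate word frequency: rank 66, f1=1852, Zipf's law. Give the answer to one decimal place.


Zipf's law: f(r) = f(1) / r
f(1) = 1852
f(66) = 1852 / 66
= 28.1 occurrences


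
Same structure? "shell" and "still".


Pattern of "shell": [0, 1, 2, 3, 3]
Pattern of "still": [0, 1, 2, 3, 3]
Patterns match
Same pattern = Yes


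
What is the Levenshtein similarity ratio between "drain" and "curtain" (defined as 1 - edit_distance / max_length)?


Word 1: "drain" (length 5)
Word 2: "curtain" (length 7)
One optimal edit sequence:
  1. insert 'c'  (+1)
  2. substitute 'd' -> 'u'  (+1)
  3. keep 'r'
  4. insert 't'  (+1)
  5. keep 'a'
  6. keep 'i'
  7. keep 'n'
Edit distance = 3
Max length = max(5, 7) = 7
Similarity = 1 - 3/7
= 0.5714


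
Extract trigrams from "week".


Word: "week" (length 4)
Number of trigrams = 4 - 3 + 1 = 2
  Position 0: "wee"
  Position 1: "eek"
Trigrams = "wee", "eek"


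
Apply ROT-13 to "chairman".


Word: "chairman"
Shift: 13
Each letter → (letter + shift) mod 26:
  'c' (2) + 13 = 15 → 'p'
  'h' (7) + 13 = 20 → 'u'
  'a' (0) + 13 = 13 → 'n'
  'i' (8) + 13 = 21 → 'v'
  'r' (17) + 13 = 4 → 'e'
  'm' (12) + 13 = 25 → 'z'
  'a' (0) + 13 = 13 → 'n'
  'n' (13) + 13 = 0 → 'a'
Result = "punvezna"


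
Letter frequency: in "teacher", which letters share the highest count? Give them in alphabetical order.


Word: "teacher"
Letter counts:
  'a': 1
  'c': 1
  'e': 2
  'h': 1
  'r': 1
  't': 1
Maximum count = 2
Most frequent = 'e' (2 times each)


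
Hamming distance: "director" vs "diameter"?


Comparing character by character (same length = 8):
  Pos 0: 'd' vs 'd' =
  Pos 1: 'i' vs 'i' =
  Pos 2: 'r' vs 'a' !=
  Pos 3: 'e' vs 'm' !=
  Pos 4: 'c' vs 'e' !=
  Pos 5: 't' vs 't' =
  Pos 6: 'o' vs 'e' !=
  Pos 7: 'r' vs 'r' =
Hamming distance = 4


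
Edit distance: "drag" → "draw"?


Word 1: "drag" (length 4)
Word 2: "draw" (length 4)
One optimal edit sequence (insert/delete/substitute each cost 1):
  1. keep 'd'
  2. keep 'r'
  3. keep 'a'
  4. substitute 'g' -> 'w'  (+1)
Total edit operations: 1
Edit distance = 1


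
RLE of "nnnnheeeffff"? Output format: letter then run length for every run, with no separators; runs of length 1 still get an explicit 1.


String: "nnnnheeeffff"
Scanning for consecutive runs:
  'n' x 4
  'h' x 1
  'e' x 3
  'f' x 4
RLE = "n4h1e3f4"


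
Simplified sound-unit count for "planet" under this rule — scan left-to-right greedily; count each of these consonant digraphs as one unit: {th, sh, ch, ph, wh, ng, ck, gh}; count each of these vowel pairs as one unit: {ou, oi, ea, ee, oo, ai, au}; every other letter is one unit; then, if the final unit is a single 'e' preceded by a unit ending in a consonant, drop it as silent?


Word: "planet" (6 letters)
Left-to-right scan:
  [1] 'p' (letter)
  [2] 'l' (letter)
  [3] 'a' (letter)
  [4] 'n' (letter)
  [5] 'e' (letter)
  [6] 't' (letter)
Units from scan: 6
Sound units = 6 units


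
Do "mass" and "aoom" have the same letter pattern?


Pattern of "mass": [0, 1, 2, 2]
Pattern of "aoom": [0, 1, 1, 2]
Patterns do not match
Same pattern = No


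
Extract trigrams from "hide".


Word: "hide" (length 4)
Number of trigrams = 4 - 3 + 1 = 2
  Position 0: "hid"
  Position 1: "ide"
Trigrams = "hid", "ide"


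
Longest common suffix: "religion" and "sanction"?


Word 1: "religion"
Word 2: "sanction"
Comparing from end:
  Pos -1: 'n' == 'n'
  Pos -2: 'o' == 'o'
  Pos -3: 'i' == 'i'
  Pos -4: 'g' != 't' (stop)
LCS = "ion" (length 3)


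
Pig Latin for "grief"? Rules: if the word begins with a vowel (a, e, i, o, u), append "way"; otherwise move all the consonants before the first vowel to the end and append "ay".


Word: "grief"
Starts with consonant(s) → move to end, add 'ay'
Consonant cluster: "gr"
Pig Latin = "iefgray"


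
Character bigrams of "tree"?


Word: "tree" (length 4)
Number of bigrams = 4 - 2 + 1 = 3
  Position 0: "tr"
  Position 1: "re"
  Position 2: "ee"
Bigrams = "tr", "re", "ee"


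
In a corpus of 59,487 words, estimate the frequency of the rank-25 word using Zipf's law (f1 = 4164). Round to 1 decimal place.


Zipf's law: f(r) = f(1) / r
f(1) = 4164
f(25) = 4164 / 25
= 166.6 occurrences


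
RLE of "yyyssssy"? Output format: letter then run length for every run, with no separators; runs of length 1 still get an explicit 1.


String: "yyyssssy"
Scanning for consecutive runs:
  'y' x 3
  's' x 4
  'y' x 1
RLE = "y3s4y1"


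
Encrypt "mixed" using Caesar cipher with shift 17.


Word: "mixed"
Shift: 17
Each letter → (letter + shift) mod 26:
  'm' (12) + 17 = 3 → 'd'
  'i' (8) + 17 = 25 → 'z'
  'x' (23) + 17 = 14 → 'o'
  'e' (4) + 17 = 21 → 'v'
  'd' (3) + 17 = 20 → 'u'
Result = "dzovu"


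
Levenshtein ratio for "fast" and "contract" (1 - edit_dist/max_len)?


Word 1: "fast" (length 4)
Word 2: "contract" (length 8)
One optimal edit sequence:
  1. insert 'c'  (+1)
  2. insert 'o'  (+1)
  3. insert 'n'  (+1)
  4. insert 't'  (+1)
  5. substitute 'f' -> 'r'  (+1)
  6. keep 'a'
  7. substitute 's' -> 'c'  (+1)
  8. keep 't'
Edit distance = 6
Max length = max(4, 8) = 8
Similarity = 1 - 6/8
= 0.2500


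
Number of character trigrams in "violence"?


Word: "violence" (length 8)
Number of 3-grams = length - 3 + 1 = 8 - 3 + 1
= 6


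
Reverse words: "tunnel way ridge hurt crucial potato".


Original: "tunnel way ridge hurt crucial potato"
Words (1..n): tunnel | way | ridge | hurt | crucial | potato
Reversed (n..1): potato | crucial | hurt | ridge | way | tunnel
Result = "potato crucial hurt ridge way tunnel"


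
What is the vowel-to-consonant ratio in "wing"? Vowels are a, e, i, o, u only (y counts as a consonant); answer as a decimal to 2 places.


Word: "wing"
Vowels (a,e,i,o,u): 1
Consonants: 3
Ratio = 1/3
= 0.33


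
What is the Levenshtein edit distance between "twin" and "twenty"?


Word 1: "twin" (length 4)
Word 2: "twenty" (length 6)
One optimal edit sequence (insert/delete/substitute each cost 1):
  1. keep 't'
  2. keep 'w'
  3. substitute 'i' -> 'e'  (+1)
  4. keep 'n'
  5. insert 't'  (+1)
  6. insert 'y'  (+1)
Total edit operations: 3
Edit distance = 3


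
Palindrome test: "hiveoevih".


Word: "hiveoevih"
Reversed: "hiveoevih"
Forward == Backward? hiveoevih == hiveoevih
Palindrome = Yes
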